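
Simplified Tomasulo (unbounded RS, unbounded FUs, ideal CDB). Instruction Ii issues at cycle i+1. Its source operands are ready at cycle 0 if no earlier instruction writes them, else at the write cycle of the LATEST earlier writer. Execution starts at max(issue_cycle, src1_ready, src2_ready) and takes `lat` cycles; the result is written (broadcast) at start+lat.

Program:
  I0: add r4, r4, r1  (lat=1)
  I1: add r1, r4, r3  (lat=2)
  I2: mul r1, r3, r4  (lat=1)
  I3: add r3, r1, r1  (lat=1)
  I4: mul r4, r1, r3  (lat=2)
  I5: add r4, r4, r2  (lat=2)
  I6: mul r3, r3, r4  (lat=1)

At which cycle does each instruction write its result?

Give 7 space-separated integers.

I0 add r4: issue@1 deps=(None,None) exec_start@1 write@2
I1 add r1: issue@2 deps=(0,None) exec_start@2 write@4
I2 mul r1: issue@3 deps=(None,0) exec_start@3 write@4
I3 add r3: issue@4 deps=(2,2) exec_start@4 write@5
I4 mul r4: issue@5 deps=(2,3) exec_start@5 write@7
I5 add r4: issue@6 deps=(4,None) exec_start@7 write@9
I6 mul r3: issue@7 deps=(3,5) exec_start@9 write@10

Answer: 2 4 4 5 7 9 10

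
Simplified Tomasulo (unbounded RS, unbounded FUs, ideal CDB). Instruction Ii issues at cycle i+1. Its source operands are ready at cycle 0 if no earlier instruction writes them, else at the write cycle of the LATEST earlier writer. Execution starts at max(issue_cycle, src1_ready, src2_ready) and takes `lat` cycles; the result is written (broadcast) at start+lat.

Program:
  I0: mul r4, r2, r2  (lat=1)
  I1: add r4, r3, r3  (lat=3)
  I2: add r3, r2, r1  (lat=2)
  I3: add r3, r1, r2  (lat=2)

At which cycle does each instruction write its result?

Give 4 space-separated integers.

I0 mul r4: issue@1 deps=(None,None) exec_start@1 write@2
I1 add r4: issue@2 deps=(None,None) exec_start@2 write@5
I2 add r3: issue@3 deps=(None,None) exec_start@3 write@5
I3 add r3: issue@4 deps=(None,None) exec_start@4 write@6

Answer: 2 5 5 6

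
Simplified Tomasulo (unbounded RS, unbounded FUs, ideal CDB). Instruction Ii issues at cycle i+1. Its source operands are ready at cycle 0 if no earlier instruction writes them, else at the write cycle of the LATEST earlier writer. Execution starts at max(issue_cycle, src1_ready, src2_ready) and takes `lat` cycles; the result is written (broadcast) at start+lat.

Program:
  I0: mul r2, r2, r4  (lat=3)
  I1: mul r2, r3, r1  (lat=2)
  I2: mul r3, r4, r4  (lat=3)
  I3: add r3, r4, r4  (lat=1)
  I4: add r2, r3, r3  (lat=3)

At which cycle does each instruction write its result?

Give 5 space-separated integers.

I0 mul r2: issue@1 deps=(None,None) exec_start@1 write@4
I1 mul r2: issue@2 deps=(None,None) exec_start@2 write@4
I2 mul r3: issue@3 deps=(None,None) exec_start@3 write@6
I3 add r3: issue@4 deps=(None,None) exec_start@4 write@5
I4 add r2: issue@5 deps=(3,3) exec_start@5 write@8

Answer: 4 4 6 5 8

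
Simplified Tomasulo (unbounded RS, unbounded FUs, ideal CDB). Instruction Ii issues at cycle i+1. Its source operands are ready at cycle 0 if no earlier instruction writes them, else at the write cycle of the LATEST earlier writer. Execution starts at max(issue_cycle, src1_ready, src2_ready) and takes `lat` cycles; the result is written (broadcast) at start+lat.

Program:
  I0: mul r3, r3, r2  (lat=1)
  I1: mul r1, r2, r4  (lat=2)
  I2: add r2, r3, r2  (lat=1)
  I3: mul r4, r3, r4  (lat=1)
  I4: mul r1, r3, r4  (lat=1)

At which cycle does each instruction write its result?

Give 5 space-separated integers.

I0 mul r3: issue@1 deps=(None,None) exec_start@1 write@2
I1 mul r1: issue@2 deps=(None,None) exec_start@2 write@4
I2 add r2: issue@3 deps=(0,None) exec_start@3 write@4
I3 mul r4: issue@4 deps=(0,None) exec_start@4 write@5
I4 mul r1: issue@5 deps=(0,3) exec_start@5 write@6

Answer: 2 4 4 5 6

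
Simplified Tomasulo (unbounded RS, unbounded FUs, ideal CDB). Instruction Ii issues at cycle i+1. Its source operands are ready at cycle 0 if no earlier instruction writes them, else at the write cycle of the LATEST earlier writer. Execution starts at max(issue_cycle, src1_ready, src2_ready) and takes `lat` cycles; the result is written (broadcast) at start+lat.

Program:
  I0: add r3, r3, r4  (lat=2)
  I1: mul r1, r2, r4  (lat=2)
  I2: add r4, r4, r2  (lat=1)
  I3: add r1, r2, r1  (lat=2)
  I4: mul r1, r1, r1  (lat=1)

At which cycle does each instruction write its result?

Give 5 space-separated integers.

I0 add r3: issue@1 deps=(None,None) exec_start@1 write@3
I1 mul r1: issue@2 deps=(None,None) exec_start@2 write@4
I2 add r4: issue@3 deps=(None,None) exec_start@3 write@4
I3 add r1: issue@4 deps=(None,1) exec_start@4 write@6
I4 mul r1: issue@5 deps=(3,3) exec_start@6 write@7

Answer: 3 4 4 6 7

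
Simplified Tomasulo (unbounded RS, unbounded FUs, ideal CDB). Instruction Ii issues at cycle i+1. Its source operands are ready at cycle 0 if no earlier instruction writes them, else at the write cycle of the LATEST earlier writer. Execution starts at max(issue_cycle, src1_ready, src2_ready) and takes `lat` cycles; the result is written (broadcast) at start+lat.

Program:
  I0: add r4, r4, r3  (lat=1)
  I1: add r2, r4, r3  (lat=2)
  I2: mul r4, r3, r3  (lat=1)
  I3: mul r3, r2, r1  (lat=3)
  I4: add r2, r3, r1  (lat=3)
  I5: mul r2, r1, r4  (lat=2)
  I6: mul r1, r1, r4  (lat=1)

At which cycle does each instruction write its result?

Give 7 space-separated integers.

I0 add r4: issue@1 deps=(None,None) exec_start@1 write@2
I1 add r2: issue@2 deps=(0,None) exec_start@2 write@4
I2 mul r4: issue@3 deps=(None,None) exec_start@3 write@4
I3 mul r3: issue@4 deps=(1,None) exec_start@4 write@7
I4 add r2: issue@5 deps=(3,None) exec_start@7 write@10
I5 mul r2: issue@6 deps=(None,2) exec_start@6 write@8
I6 mul r1: issue@7 deps=(None,2) exec_start@7 write@8

Answer: 2 4 4 7 10 8 8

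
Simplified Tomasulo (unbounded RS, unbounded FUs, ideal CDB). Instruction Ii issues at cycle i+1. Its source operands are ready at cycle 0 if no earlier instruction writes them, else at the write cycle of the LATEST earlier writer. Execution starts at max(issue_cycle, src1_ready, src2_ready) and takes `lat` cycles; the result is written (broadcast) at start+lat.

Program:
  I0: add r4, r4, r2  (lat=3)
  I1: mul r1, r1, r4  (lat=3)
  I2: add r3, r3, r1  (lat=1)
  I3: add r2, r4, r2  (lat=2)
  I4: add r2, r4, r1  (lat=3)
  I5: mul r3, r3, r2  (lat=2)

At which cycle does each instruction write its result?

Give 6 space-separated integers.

I0 add r4: issue@1 deps=(None,None) exec_start@1 write@4
I1 mul r1: issue@2 deps=(None,0) exec_start@4 write@7
I2 add r3: issue@3 deps=(None,1) exec_start@7 write@8
I3 add r2: issue@4 deps=(0,None) exec_start@4 write@6
I4 add r2: issue@5 deps=(0,1) exec_start@7 write@10
I5 mul r3: issue@6 deps=(2,4) exec_start@10 write@12

Answer: 4 7 8 6 10 12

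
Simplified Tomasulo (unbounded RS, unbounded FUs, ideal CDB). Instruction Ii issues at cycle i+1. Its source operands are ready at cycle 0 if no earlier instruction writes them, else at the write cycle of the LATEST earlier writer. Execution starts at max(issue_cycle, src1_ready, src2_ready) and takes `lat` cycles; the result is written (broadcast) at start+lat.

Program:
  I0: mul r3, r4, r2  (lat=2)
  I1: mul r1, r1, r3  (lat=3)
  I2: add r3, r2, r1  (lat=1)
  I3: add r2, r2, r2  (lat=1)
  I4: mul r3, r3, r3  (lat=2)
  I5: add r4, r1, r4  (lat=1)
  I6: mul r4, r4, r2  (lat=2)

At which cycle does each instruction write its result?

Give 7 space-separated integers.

Answer: 3 6 7 5 9 7 9

Derivation:
I0 mul r3: issue@1 deps=(None,None) exec_start@1 write@3
I1 mul r1: issue@2 deps=(None,0) exec_start@3 write@6
I2 add r3: issue@3 deps=(None,1) exec_start@6 write@7
I3 add r2: issue@4 deps=(None,None) exec_start@4 write@5
I4 mul r3: issue@5 deps=(2,2) exec_start@7 write@9
I5 add r4: issue@6 deps=(1,None) exec_start@6 write@7
I6 mul r4: issue@7 deps=(5,3) exec_start@7 write@9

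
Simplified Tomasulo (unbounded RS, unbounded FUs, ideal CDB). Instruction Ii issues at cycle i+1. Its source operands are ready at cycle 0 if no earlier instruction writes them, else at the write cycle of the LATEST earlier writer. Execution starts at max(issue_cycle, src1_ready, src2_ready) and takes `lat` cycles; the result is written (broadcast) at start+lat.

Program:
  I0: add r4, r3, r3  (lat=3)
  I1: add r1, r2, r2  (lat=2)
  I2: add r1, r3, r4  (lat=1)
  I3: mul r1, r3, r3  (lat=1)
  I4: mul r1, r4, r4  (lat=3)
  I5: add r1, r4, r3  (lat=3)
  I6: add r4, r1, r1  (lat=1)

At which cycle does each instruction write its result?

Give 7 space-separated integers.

I0 add r4: issue@1 deps=(None,None) exec_start@1 write@4
I1 add r1: issue@2 deps=(None,None) exec_start@2 write@4
I2 add r1: issue@3 deps=(None,0) exec_start@4 write@5
I3 mul r1: issue@4 deps=(None,None) exec_start@4 write@5
I4 mul r1: issue@5 deps=(0,0) exec_start@5 write@8
I5 add r1: issue@6 deps=(0,None) exec_start@6 write@9
I6 add r4: issue@7 deps=(5,5) exec_start@9 write@10

Answer: 4 4 5 5 8 9 10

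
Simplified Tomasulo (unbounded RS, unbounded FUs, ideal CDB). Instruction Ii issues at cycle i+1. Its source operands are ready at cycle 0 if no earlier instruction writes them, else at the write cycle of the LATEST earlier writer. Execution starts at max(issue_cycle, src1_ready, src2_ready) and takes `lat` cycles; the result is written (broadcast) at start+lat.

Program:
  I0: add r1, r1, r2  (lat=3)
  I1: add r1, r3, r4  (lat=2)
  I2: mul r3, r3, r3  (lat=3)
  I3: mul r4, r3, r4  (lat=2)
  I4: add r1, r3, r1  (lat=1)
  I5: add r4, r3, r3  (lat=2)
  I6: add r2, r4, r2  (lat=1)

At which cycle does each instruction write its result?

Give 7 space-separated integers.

I0 add r1: issue@1 deps=(None,None) exec_start@1 write@4
I1 add r1: issue@2 deps=(None,None) exec_start@2 write@4
I2 mul r3: issue@3 deps=(None,None) exec_start@3 write@6
I3 mul r4: issue@4 deps=(2,None) exec_start@6 write@8
I4 add r1: issue@5 deps=(2,1) exec_start@6 write@7
I5 add r4: issue@6 deps=(2,2) exec_start@6 write@8
I6 add r2: issue@7 deps=(5,None) exec_start@8 write@9

Answer: 4 4 6 8 7 8 9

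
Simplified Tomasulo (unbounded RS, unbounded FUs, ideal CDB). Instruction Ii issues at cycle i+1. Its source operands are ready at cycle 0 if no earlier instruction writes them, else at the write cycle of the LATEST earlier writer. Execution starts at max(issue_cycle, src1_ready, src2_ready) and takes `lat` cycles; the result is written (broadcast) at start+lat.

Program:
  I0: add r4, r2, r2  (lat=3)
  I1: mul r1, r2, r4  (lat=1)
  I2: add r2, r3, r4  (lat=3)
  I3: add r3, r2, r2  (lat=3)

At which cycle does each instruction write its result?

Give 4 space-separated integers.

Answer: 4 5 7 10

Derivation:
I0 add r4: issue@1 deps=(None,None) exec_start@1 write@4
I1 mul r1: issue@2 deps=(None,0) exec_start@4 write@5
I2 add r2: issue@3 deps=(None,0) exec_start@4 write@7
I3 add r3: issue@4 deps=(2,2) exec_start@7 write@10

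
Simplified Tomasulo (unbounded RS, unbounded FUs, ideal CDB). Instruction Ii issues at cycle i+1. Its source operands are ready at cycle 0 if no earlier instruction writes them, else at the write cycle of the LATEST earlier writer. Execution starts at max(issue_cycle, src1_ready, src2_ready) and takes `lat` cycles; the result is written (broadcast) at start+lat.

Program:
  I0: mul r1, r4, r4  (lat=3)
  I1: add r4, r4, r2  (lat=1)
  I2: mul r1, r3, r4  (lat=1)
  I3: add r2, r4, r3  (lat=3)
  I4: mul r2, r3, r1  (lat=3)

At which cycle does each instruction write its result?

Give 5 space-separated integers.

Answer: 4 3 4 7 8

Derivation:
I0 mul r1: issue@1 deps=(None,None) exec_start@1 write@4
I1 add r4: issue@2 deps=(None,None) exec_start@2 write@3
I2 mul r1: issue@3 deps=(None,1) exec_start@3 write@4
I3 add r2: issue@4 deps=(1,None) exec_start@4 write@7
I4 mul r2: issue@5 deps=(None,2) exec_start@5 write@8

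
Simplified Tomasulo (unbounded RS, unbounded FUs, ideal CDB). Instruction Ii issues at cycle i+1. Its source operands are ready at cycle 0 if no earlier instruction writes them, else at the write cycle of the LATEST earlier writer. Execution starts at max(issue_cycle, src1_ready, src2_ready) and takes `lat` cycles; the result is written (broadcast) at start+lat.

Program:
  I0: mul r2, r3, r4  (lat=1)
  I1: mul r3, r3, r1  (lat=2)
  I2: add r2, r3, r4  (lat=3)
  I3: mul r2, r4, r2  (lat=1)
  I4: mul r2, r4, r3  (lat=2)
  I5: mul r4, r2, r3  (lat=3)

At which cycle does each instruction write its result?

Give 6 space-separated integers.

Answer: 2 4 7 8 7 10

Derivation:
I0 mul r2: issue@1 deps=(None,None) exec_start@1 write@2
I1 mul r3: issue@2 deps=(None,None) exec_start@2 write@4
I2 add r2: issue@3 deps=(1,None) exec_start@4 write@7
I3 mul r2: issue@4 deps=(None,2) exec_start@7 write@8
I4 mul r2: issue@5 deps=(None,1) exec_start@5 write@7
I5 mul r4: issue@6 deps=(4,1) exec_start@7 write@10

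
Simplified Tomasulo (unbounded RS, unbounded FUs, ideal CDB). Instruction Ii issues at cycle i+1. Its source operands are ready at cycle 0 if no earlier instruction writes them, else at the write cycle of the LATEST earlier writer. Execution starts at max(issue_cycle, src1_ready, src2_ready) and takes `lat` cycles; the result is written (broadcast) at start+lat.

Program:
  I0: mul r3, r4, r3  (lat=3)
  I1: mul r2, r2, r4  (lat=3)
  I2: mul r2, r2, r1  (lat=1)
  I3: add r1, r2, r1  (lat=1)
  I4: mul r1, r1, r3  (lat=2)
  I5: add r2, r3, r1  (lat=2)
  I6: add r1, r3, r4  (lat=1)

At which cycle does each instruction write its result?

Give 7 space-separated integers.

I0 mul r3: issue@1 deps=(None,None) exec_start@1 write@4
I1 mul r2: issue@2 deps=(None,None) exec_start@2 write@5
I2 mul r2: issue@3 deps=(1,None) exec_start@5 write@6
I3 add r1: issue@4 deps=(2,None) exec_start@6 write@7
I4 mul r1: issue@5 deps=(3,0) exec_start@7 write@9
I5 add r2: issue@6 deps=(0,4) exec_start@9 write@11
I6 add r1: issue@7 deps=(0,None) exec_start@7 write@8

Answer: 4 5 6 7 9 11 8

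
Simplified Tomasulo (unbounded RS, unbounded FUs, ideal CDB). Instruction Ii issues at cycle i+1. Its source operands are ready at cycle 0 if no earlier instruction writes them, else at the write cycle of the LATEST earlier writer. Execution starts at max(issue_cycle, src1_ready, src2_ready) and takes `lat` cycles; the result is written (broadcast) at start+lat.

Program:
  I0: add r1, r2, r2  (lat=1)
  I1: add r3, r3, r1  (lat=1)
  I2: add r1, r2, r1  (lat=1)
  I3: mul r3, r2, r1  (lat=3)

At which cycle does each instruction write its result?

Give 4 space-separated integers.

Answer: 2 3 4 7

Derivation:
I0 add r1: issue@1 deps=(None,None) exec_start@1 write@2
I1 add r3: issue@2 deps=(None,0) exec_start@2 write@3
I2 add r1: issue@3 deps=(None,0) exec_start@3 write@4
I3 mul r3: issue@4 deps=(None,2) exec_start@4 write@7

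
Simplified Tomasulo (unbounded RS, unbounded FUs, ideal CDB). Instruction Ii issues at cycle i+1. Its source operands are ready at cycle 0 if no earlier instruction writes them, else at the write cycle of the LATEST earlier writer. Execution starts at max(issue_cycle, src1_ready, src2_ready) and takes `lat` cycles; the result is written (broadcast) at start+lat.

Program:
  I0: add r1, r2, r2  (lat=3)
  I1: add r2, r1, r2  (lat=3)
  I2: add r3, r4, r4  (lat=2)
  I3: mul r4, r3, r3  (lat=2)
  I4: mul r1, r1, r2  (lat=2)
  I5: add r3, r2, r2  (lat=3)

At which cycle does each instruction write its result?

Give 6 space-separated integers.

Answer: 4 7 5 7 9 10

Derivation:
I0 add r1: issue@1 deps=(None,None) exec_start@1 write@4
I1 add r2: issue@2 deps=(0,None) exec_start@4 write@7
I2 add r3: issue@3 deps=(None,None) exec_start@3 write@5
I3 mul r4: issue@4 deps=(2,2) exec_start@5 write@7
I4 mul r1: issue@5 deps=(0,1) exec_start@7 write@9
I5 add r3: issue@6 deps=(1,1) exec_start@7 write@10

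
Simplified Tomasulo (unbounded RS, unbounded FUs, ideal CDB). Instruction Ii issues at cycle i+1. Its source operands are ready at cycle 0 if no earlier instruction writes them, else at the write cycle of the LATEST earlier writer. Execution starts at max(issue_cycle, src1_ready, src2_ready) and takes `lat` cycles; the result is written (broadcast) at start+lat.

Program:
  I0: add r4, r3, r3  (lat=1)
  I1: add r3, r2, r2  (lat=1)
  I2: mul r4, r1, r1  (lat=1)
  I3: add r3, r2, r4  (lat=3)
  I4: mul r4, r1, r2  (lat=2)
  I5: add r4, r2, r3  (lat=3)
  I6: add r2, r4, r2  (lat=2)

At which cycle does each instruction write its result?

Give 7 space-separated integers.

I0 add r4: issue@1 deps=(None,None) exec_start@1 write@2
I1 add r3: issue@2 deps=(None,None) exec_start@2 write@3
I2 mul r4: issue@3 deps=(None,None) exec_start@3 write@4
I3 add r3: issue@4 deps=(None,2) exec_start@4 write@7
I4 mul r4: issue@5 deps=(None,None) exec_start@5 write@7
I5 add r4: issue@6 deps=(None,3) exec_start@7 write@10
I6 add r2: issue@7 deps=(5,None) exec_start@10 write@12

Answer: 2 3 4 7 7 10 12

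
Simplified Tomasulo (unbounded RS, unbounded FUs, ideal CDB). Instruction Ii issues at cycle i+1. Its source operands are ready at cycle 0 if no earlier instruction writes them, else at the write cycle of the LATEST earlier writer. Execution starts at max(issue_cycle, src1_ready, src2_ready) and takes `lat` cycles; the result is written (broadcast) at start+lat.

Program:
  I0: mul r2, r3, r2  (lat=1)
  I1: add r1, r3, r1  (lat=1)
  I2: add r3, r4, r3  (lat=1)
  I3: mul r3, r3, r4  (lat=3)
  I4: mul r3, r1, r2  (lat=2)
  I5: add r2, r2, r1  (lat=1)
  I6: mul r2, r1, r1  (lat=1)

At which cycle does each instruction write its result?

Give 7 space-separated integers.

Answer: 2 3 4 7 7 7 8

Derivation:
I0 mul r2: issue@1 deps=(None,None) exec_start@1 write@2
I1 add r1: issue@2 deps=(None,None) exec_start@2 write@3
I2 add r3: issue@3 deps=(None,None) exec_start@3 write@4
I3 mul r3: issue@4 deps=(2,None) exec_start@4 write@7
I4 mul r3: issue@5 deps=(1,0) exec_start@5 write@7
I5 add r2: issue@6 deps=(0,1) exec_start@6 write@7
I6 mul r2: issue@7 deps=(1,1) exec_start@7 write@8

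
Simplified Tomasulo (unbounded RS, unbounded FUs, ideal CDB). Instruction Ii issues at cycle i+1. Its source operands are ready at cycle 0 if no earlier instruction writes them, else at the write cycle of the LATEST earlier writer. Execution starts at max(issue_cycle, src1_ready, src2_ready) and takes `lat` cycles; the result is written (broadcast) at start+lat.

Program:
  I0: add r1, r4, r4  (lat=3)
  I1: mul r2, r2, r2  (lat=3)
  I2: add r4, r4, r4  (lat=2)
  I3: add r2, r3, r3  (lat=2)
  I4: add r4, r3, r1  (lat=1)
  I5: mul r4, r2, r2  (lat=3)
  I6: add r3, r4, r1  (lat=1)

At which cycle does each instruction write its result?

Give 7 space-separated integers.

I0 add r1: issue@1 deps=(None,None) exec_start@1 write@4
I1 mul r2: issue@2 deps=(None,None) exec_start@2 write@5
I2 add r4: issue@3 deps=(None,None) exec_start@3 write@5
I3 add r2: issue@4 deps=(None,None) exec_start@4 write@6
I4 add r4: issue@5 deps=(None,0) exec_start@5 write@6
I5 mul r4: issue@6 deps=(3,3) exec_start@6 write@9
I6 add r3: issue@7 deps=(5,0) exec_start@9 write@10

Answer: 4 5 5 6 6 9 10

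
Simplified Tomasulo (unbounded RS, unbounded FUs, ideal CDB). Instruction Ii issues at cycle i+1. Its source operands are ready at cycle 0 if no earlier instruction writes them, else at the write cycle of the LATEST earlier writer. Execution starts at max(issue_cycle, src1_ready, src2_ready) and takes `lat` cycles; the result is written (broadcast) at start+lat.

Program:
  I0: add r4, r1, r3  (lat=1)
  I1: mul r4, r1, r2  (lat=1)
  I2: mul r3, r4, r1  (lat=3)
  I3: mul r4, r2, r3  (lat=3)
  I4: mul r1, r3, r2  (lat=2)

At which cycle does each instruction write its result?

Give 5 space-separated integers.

I0 add r4: issue@1 deps=(None,None) exec_start@1 write@2
I1 mul r4: issue@2 deps=(None,None) exec_start@2 write@3
I2 mul r3: issue@3 deps=(1,None) exec_start@3 write@6
I3 mul r4: issue@4 deps=(None,2) exec_start@6 write@9
I4 mul r1: issue@5 deps=(2,None) exec_start@6 write@8

Answer: 2 3 6 9 8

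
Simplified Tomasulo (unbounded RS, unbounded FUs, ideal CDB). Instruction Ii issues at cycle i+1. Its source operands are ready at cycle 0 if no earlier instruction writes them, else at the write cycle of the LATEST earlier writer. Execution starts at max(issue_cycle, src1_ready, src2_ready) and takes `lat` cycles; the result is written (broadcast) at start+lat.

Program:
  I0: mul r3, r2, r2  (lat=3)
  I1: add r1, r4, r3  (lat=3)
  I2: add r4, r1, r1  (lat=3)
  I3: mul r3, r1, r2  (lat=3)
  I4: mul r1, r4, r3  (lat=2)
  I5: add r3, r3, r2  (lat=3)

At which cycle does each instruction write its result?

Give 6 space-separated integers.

I0 mul r3: issue@1 deps=(None,None) exec_start@1 write@4
I1 add r1: issue@2 deps=(None,0) exec_start@4 write@7
I2 add r4: issue@3 deps=(1,1) exec_start@7 write@10
I3 mul r3: issue@4 deps=(1,None) exec_start@7 write@10
I4 mul r1: issue@5 deps=(2,3) exec_start@10 write@12
I5 add r3: issue@6 deps=(3,None) exec_start@10 write@13

Answer: 4 7 10 10 12 13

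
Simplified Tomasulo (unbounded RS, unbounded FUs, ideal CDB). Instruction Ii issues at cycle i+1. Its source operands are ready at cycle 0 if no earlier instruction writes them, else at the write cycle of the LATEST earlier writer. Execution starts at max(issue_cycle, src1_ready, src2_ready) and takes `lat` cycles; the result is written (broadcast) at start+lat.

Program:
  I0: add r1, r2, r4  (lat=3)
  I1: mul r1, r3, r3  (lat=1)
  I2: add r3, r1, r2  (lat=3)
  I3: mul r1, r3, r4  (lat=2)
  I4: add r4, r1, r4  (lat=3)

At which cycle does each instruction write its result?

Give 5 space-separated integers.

Answer: 4 3 6 8 11

Derivation:
I0 add r1: issue@1 deps=(None,None) exec_start@1 write@4
I1 mul r1: issue@2 deps=(None,None) exec_start@2 write@3
I2 add r3: issue@3 deps=(1,None) exec_start@3 write@6
I3 mul r1: issue@4 deps=(2,None) exec_start@6 write@8
I4 add r4: issue@5 deps=(3,None) exec_start@8 write@11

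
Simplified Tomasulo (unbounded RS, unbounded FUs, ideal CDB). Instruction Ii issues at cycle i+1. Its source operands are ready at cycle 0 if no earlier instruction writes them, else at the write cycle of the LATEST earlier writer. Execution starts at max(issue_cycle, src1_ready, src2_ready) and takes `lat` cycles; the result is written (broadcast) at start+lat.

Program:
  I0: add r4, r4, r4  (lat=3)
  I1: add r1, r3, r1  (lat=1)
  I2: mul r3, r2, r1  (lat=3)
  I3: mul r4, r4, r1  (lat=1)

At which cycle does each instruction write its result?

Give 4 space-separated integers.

I0 add r4: issue@1 deps=(None,None) exec_start@1 write@4
I1 add r1: issue@2 deps=(None,None) exec_start@2 write@3
I2 mul r3: issue@3 deps=(None,1) exec_start@3 write@6
I3 mul r4: issue@4 deps=(0,1) exec_start@4 write@5

Answer: 4 3 6 5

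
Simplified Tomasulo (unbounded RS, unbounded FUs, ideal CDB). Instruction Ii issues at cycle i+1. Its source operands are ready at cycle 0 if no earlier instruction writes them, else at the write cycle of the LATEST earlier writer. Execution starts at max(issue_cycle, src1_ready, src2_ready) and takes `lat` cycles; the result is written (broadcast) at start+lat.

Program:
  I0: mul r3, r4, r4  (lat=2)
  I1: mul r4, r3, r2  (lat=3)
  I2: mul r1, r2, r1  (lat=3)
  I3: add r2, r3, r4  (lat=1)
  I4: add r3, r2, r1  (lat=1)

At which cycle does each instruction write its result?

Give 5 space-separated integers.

I0 mul r3: issue@1 deps=(None,None) exec_start@1 write@3
I1 mul r4: issue@2 deps=(0,None) exec_start@3 write@6
I2 mul r1: issue@3 deps=(None,None) exec_start@3 write@6
I3 add r2: issue@4 deps=(0,1) exec_start@6 write@7
I4 add r3: issue@5 deps=(3,2) exec_start@7 write@8

Answer: 3 6 6 7 8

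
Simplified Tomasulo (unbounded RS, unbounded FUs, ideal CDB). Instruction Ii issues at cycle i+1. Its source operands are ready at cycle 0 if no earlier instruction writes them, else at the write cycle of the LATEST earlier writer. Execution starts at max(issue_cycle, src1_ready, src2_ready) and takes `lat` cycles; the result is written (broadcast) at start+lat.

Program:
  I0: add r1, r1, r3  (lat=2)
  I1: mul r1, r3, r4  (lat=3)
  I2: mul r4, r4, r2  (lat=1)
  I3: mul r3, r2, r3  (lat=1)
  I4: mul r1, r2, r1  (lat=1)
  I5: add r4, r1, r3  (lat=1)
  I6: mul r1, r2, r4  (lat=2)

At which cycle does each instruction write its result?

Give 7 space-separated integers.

Answer: 3 5 4 5 6 7 9

Derivation:
I0 add r1: issue@1 deps=(None,None) exec_start@1 write@3
I1 mul r1: issue@2 deps=(None,None) exec_start@2 write@5
I2 mul r4: issue@3 deps=(None,None) exec_start@3 write@4
I3 mul r3: issue@4 deps=(None,None) exec_start@4 write@5
I4 mul r1: issue@5 deps=(None,1) exec_start@5 write@6
I5 add r4: issue@6 deps=(4,3) exec_start@6 write@7
I6 mul r1: issue@7 deps=(None,5) exec_start@7 write@9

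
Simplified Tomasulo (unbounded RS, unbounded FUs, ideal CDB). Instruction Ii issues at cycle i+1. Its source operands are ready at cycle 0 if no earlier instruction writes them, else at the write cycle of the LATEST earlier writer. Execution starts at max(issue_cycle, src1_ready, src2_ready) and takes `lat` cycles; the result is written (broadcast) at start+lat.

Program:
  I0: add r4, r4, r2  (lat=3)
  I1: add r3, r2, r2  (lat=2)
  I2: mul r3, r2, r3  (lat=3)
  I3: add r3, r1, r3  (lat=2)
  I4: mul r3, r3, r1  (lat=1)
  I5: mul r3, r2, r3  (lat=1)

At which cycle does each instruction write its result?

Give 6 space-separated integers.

Answer: 4 4 7 9 10 11

Derivation:
I0 add r4: issue@1 deps=(None,None) exec_start@1 write@4
I1 add r3: issue@2 deps=(None,None) exec_start@2 write@4
I2 mul r3: issue@3 deps=(None,1) exec_start@4 write@7
I3 add r3: issue@4 deps=(None,2) exec_start@7 write@9
I4 mul r3: issue@5 deps=(3,None) exec_start@9 write@10
I5 mul r3: issue@6 deps=(None,4) exec_start@10 write@11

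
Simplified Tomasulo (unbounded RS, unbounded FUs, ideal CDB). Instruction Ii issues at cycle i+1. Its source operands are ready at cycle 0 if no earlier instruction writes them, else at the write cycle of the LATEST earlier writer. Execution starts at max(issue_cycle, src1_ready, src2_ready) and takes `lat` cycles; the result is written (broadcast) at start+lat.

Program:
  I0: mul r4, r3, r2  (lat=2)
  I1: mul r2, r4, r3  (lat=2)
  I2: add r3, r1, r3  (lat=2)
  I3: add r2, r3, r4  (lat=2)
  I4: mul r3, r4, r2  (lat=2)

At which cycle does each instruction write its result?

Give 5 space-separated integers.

I0 mul r4: issue@1 deps=(None,None) exec_start@1 write@3
I1 mul r2: issue@2 deps=(0,None) exec_start@3 write@5
I2 add r3: issue@3 deps=(None,None) exec_start@3 write@5
I3 add r2: issue@4 deps=(2,0) exec_start@5 write@7
I4 mul r3: issue@5 deps=(0,3) exec_start@7 write@9

Answer: 3 5 5 7 9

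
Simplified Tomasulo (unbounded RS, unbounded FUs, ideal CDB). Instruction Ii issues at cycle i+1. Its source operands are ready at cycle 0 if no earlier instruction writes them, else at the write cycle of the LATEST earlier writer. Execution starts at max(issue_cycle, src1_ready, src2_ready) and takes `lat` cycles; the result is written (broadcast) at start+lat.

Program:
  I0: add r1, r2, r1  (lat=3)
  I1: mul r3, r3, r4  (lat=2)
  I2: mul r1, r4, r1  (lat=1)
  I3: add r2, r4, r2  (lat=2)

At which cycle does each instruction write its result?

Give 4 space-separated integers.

Answer: 4 4 5 6

Derivation:
I0 add r1: issue@1 deps=(None,None) exec_start@1 write@4
I1 mul r3: issue@2 deps=(None,None) exec_start@2 write@4
I2 mul r1: issue@3 deps=(None,0) exec_start@4 write@5
I3 add r2: issue@4 deps=(None,None) exec_start@4 write@6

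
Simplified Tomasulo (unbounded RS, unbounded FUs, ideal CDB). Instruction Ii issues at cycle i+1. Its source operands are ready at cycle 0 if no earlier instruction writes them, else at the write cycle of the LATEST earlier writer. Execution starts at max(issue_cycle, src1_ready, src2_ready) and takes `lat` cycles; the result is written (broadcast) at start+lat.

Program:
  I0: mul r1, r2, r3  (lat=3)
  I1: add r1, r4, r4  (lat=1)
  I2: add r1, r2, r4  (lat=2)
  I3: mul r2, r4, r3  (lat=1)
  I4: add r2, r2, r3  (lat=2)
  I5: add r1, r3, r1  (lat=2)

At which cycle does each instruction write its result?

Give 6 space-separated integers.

I0 mul r1: issue@1 deps=(None,None) exec_start@1 write@4
I1 add r1: issue@2 deps=(None,None) exec_start@2 write@3
I2 add r1: issue@3 deps=(None,None) exec_start@3 write@5
I3 mul r2: issue@4 deps=(None,None) exec_start@4 write@5
I4 add r2: issue@5 deps=(3,None) exec_start@5 write@7
I5 add r1: issue@6 deps=(None,2) exec_start@6 write@8

Answer: 4 3 5 5 7 8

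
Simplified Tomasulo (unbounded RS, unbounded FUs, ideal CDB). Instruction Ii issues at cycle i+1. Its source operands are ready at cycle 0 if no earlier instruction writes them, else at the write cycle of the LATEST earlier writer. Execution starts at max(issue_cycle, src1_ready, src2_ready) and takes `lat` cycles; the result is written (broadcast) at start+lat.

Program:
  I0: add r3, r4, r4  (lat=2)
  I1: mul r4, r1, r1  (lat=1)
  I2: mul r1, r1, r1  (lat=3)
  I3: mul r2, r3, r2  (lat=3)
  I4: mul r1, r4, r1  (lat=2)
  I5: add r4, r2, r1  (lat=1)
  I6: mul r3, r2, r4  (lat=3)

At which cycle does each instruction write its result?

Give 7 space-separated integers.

I0 add r3: issue@1 deps=(None,None) exec_start@1 write@3
I1 mul r4: issue@2 deps=(None,None) exec_start@2 write@3
I2 mul r1: issue@3 deps=(None,None) exec_start@3 write@6
I3 mul r2: issue@4 deps=(0,None) exec_start@4 write@7
I4 mul r1: issue@5 deps=(1,2) exec_start@6 write@8
I5 add r4: issue@6 deps=(3,4) exec_start@8 write@9
I6 mul r3: issue@7 deps=(3,5) exec_start@9 write@12

Answer: 3 3 6 7 8 9 12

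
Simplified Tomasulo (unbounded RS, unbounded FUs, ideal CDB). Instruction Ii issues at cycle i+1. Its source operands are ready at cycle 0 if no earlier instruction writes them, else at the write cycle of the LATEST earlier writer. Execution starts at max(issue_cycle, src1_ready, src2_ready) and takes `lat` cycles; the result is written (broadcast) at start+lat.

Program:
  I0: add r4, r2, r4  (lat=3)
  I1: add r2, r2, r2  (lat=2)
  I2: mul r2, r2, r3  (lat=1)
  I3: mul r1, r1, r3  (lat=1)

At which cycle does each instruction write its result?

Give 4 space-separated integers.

I0 add r4: issue@1 deps=(None,None) exec_start@1 write@4
I1 add r2: issue@2 deps=(None,None) exec_start@2 write@4
I2 mul r2: issue@3 deps=(1,None) exec_start@4 write@5
I3 mul r1: issue@4 deps=(None,None) exec_start@4 write@5

Answer: 4 4 5 5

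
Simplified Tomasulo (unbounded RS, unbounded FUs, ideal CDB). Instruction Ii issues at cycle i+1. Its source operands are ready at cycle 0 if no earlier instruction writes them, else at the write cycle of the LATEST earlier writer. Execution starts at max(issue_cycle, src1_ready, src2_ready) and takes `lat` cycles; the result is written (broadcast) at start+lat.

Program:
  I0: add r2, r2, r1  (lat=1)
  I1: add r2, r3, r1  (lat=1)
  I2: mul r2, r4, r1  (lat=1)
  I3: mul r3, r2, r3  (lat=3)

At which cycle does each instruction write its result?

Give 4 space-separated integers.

I0 add r2: issue@1 deps=(None,None) exec_start@1 write@2
I1 add r2: issue@2 deps=(None,None) exec_start@2 write@3
I2 mul r2: issue@3 deps=(None,None) exec_start@3 write@4
I3 mul r3: issue@4 deps=(2,None) exec_start@4 write@7

Answer: 2 3 4 7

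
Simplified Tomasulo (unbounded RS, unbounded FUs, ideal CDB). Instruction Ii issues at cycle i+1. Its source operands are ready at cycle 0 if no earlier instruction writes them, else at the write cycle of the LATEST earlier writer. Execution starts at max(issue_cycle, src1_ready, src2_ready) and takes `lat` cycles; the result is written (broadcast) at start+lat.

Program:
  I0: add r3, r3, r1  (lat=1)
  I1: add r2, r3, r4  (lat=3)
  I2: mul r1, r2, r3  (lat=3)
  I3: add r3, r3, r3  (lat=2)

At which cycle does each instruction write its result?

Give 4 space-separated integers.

Answer: 2 5 8 6

Derivation:
I0 add r3: issue@1 deps=(None,None) exec_start@1 write@2
I1 add r2: issue@2 deps=(0,None) exec_start@2 write@5
I2 mul r1: issue@3 deps=(1,0) exec_start@5 write@8
I3 add r3: issue@4 deps=(0,0) exec_start@4 write@6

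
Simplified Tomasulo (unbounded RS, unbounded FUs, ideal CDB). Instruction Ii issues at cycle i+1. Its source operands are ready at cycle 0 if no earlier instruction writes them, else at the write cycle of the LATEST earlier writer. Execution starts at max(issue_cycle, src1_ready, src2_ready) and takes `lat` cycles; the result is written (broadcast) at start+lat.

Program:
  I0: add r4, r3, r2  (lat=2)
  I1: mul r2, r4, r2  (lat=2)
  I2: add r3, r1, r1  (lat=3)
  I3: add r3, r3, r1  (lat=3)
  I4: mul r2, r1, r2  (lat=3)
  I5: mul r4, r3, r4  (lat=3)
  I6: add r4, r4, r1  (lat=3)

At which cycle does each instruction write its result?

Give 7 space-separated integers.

Answer: 3 5 6 9 8 12 15

Derivation:
I0 add r4: issue@1 deps=(None,None) exec_start@1 write@3
I1 mul r2: issue@2 deps=(0,None) exec_start@3 write@5
I2 add r3: issue@3 deps=(None,None) exec_start@3 write@6
I3 add r3: issue@4 deps=(2,None) exec_start@6 write@9
I4 mul r2: issue@5 deps=(None,1) exec_start@5 write@8
I5 mul r4: issue@6 deps=(3,0) exec_start@9 write@12
I6 add r4: issue@7 deps=(5,None) exec_start@12 write@15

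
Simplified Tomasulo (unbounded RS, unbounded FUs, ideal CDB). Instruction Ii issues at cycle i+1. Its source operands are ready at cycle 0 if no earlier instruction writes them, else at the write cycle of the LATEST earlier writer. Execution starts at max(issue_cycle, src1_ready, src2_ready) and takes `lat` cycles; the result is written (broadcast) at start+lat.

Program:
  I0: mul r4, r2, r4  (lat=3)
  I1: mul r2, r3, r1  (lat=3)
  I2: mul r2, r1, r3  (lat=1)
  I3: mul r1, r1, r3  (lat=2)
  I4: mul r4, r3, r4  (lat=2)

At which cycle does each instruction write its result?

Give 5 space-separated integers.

I0 mul r4: issue@1 deps=(None,None) exec_start@1 write@4
I1 mul r2: issue@2 deps=(None,None) exec_start@2 write@5
I2 mul r2: issue@3 deps=(None,None) exec_start@3 write@4
I3 mul r1: issue@4 deps=(None,None) exec_start@4 write@6
I4 mul r4: issue@5 deps=(None,0) exec_start@5 write@7

Answer: 4 5 4 6 7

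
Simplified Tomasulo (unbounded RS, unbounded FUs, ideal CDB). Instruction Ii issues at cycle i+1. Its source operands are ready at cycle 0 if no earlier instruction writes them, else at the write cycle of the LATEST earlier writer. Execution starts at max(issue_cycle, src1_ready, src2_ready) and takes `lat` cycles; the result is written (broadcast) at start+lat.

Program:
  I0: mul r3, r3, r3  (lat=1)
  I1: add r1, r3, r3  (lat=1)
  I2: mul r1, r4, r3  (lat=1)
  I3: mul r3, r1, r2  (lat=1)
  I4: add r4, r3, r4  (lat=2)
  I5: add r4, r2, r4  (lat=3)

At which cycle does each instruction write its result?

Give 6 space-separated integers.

Answer: 2 3 4 5 7 10

Derivation:
I0 mul r3: issue@1 deps=(None,None) exec_start@1 write@2
I1 add r1: issue@2 deps=(0,0) exec_start@2 write@3
I2 mul r1: issue@3 deps=(None,0) exec_start@3 write@4
I3 mul r3: issue@4 deps=(2,None) exec_start@4 write@5
I4 add r4: issue@5 deps=(3,None) exec_start@5 write@7
I5 add r4: issue@6 deps=(None,4) exec_start@7 write@10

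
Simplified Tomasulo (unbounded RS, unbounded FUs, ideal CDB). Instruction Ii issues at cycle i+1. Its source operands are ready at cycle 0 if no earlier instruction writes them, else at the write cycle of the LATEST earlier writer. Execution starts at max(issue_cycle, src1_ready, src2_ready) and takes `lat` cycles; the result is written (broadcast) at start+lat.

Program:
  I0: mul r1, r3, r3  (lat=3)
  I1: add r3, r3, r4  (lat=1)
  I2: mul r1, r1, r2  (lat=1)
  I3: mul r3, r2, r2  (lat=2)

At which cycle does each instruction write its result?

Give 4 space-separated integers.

Answer: 4 3 5 6

Derivation:
I0 mul r1: issue@1 deps=(None,None) exec_start@1 write@4
I1 add r3: issue@2 deps=(None,None) exec_start@2 write@3
I2 mul r1: issue@3 deps=(0,None) exec_start@4 write@5
I3 mul r3: issue@4 deps=(None,None) exec_start@4 write@6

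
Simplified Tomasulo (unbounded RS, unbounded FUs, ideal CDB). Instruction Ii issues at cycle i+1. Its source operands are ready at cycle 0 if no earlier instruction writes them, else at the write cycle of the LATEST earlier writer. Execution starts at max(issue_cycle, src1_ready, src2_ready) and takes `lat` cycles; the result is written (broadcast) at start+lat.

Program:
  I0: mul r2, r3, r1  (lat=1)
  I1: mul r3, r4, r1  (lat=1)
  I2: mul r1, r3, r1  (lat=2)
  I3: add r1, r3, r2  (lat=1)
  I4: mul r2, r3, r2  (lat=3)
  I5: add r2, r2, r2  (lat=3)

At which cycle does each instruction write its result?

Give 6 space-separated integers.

I0 mul r2: issue@1 deps=(None,None) exec_start@1 write@2
I1 mul r3: issue@2 deps=(None,None) exec_start@2 write@3
I2 mul r1: issue@3 deps=(1,None) exec_start@3 write@5
I3 add r1: issue@4 deps=(1,0) exec_start@4 write@5
I4 mul r2: issue@5 deps=(1,0) exec_start@5 write@8
I5 add r2: issue@6 deps=(4,4) exec_start@8 write@11

Answer: 2 3 5 5 8 11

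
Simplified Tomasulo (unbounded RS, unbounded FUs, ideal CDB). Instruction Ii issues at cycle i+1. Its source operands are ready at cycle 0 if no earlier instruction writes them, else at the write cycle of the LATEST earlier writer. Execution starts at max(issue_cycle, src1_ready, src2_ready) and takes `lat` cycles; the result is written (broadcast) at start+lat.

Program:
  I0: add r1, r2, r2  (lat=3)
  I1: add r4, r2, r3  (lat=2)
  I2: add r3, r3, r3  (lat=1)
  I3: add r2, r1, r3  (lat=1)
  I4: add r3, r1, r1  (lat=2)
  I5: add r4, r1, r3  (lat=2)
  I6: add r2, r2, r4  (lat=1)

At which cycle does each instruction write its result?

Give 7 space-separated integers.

I0 add r1: issue@1 deps=(None,None) exec_start@1 write@4
I1 add r4: issue@2 deps=(None,None) exec_start@2 write@4
I2 add r3: issue@3 deps=(None,None) exec_start@3 write@4
I3 add r2: issue@4 deps=(0,2) exec_start@4 write@5
I4 add r3: issue@5 deps=(0,0) exec_start@5 write@7
I5 add r4: issue@6 deps=(0,4) exec_start@7 write@9
I6 add r2: issue@7 deps=(3,5) exec_start@9 write@10

Answer: 4 4 4 5 7 9 10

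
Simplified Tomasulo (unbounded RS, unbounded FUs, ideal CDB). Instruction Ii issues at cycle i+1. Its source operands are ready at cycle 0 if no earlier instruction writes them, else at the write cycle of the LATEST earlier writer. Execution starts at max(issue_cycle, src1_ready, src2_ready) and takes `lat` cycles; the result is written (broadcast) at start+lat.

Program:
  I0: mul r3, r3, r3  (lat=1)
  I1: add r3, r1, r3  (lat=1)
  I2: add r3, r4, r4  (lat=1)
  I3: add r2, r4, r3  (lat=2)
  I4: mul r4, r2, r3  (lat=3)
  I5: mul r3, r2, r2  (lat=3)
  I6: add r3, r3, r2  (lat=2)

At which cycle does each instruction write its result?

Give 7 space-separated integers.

Answer: 2 3 4 6 9 9 11

Derivation:
I0 mul r3: issue@1 deps=(None,None) exec_start@1 write@2
I1 add r3: issue@2 deps=(None,0) exec_start@2 write@3
I2 add r3: issue@3 deps=(None,None) exec_start@3 write@4
I3 add r2: issue@4 deps=(None,2) exec_start@4 write@6
I4 mul r4: issue@5 deps=(3,2) exec_start@6 write@9
I5 mul r3: issue@6 deps=(3,3) exec_start@6 write@9
I6 add r3: issue@7 deps=(5,3) exec_start@9 write@11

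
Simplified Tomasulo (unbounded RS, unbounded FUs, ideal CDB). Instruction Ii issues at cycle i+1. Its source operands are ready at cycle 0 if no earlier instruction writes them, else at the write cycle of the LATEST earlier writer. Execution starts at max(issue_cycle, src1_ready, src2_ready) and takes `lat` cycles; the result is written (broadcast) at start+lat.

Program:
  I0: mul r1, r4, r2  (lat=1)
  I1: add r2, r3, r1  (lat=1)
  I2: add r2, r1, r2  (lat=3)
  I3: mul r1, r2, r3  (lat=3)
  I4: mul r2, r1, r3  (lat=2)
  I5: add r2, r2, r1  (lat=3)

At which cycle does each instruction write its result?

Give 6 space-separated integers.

Answer: 2 3 6 9 11 14

Derivation:
I0 mul r1: issue@1 deps=(None,None) exec_start@1 write@2
I1 add r2: issue@2 deps=(None,0) exec_start@2 write@3
I2 add r2: issue@3 deps=(0,1) exec_start@3 write@6
I3 mul r1: issue@4 deps=(2,None) exec_start@6 write@9
I4 mul r2: issue@5 deps=(3,None) exec_start@9 write@11
I5 add r2: issue@6 deps=(4,3) exec_start@11 write@14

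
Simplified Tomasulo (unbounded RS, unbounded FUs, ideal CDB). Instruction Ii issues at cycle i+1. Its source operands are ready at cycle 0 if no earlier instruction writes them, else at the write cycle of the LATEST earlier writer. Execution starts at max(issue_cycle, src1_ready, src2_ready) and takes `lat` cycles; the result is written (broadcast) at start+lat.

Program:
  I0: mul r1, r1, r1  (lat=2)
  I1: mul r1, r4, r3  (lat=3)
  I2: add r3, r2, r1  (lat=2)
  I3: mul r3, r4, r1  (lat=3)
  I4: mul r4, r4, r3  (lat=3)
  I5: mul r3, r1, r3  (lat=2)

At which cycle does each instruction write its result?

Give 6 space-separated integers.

Answer: 3 5 7 8 11 10

Derivation:
I0 mul r1: issue@1 deps=(None,None) exec_start@1 write@3
I1 mul r1: issue@2 deps=(None,None) exec_start@2 write@5
I2 add r3: issue@3 deps=(None,1) exec_start@5 write@7
I3 mul r3: issue@4 deps=(None,1) exec_start@5 write@8
I4 mul r4: issue@5 deps=(None,3) exec_start@8 write@11
I5 mul r3: issue@6 deps=(1,3) exec_start@8 write@10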